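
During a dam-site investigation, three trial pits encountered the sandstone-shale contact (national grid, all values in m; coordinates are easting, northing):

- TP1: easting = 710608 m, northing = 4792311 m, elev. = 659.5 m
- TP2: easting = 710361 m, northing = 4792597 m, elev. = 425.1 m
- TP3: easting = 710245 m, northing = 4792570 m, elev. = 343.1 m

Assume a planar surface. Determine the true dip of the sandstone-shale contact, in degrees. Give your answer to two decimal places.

37.50°

Let the plane be z = a·easting + b·northing + c.
TP2−TP1: −247a + 286b = −234.4;  TP3−TP1: −363a + 259b = −316.4.
Solving gives a = 0.74742, b = −0.17408.
Gradient magnitude |∇z| = √(a² + b²) = √(0.55863 + 0.03031) = 0.76742.
True dip = arctan(0.76742) = 37.50°, dipping toward WNW (azimuth ≈ 283°).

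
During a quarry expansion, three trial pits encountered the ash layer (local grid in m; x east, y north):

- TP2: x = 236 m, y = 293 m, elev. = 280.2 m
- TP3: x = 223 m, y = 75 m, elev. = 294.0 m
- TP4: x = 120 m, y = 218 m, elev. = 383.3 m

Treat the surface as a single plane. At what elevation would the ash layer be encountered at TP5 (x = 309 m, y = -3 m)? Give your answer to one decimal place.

Two edge vectors: TP2→TP3 = (-13, -218, 13.8), TP2→TP4 = (-116, -75, 103.1).
Normal n = (TP2→TP3) × (TP2→TP4) = (-21440.8, -260.5, -24313).
So ∂z/∂x = −n_x/n_z = −0.88187 and ∂z/∂y = −n_y/n_z = −0.01071.
Intercept c from TP2: 280.2 + 208.12 + 3.14 = 491.46.
At (309, -3): z = −272.5 + 0.0 + 491.46 = 219.0 m.

219.0 m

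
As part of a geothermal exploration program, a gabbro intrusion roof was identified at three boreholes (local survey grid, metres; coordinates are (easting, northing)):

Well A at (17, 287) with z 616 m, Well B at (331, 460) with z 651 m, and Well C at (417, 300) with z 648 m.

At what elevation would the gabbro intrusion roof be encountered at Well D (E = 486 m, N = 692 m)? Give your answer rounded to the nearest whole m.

Let the plane be z = a·E + b·N + c.
Well B−Well A: 314a + 173b = 35;  Well C−Well A: 400a + 13b = 32.
Solving gives a = 0.07803, b = 0.06069.
Then c = 616 − a·17 − b·287 = 597.26.
At (486, 692): z = 37.9 + 42.0 + 597.26 = 677.2 m.

677 m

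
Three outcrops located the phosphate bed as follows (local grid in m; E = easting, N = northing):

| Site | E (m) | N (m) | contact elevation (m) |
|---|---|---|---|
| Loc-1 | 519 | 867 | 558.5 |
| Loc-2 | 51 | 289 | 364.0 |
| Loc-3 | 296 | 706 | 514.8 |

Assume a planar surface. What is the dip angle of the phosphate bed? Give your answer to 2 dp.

Let the plane be z = a·E + b·N + c.
Loc-2−Loc-1: −468a − 578b = −194.5;  Loc-3−Loc-1: −223a − 161b = −43.7.
Solving gives a = −0.11310, b = 0.42808.
Gradient magnitude |∇z| = √(a² + b²) = √(0.01279 + 0.18325) = 0.44277.
True dip = arctan(0.44277) = 23.88°, dipping toward SSE (azimuth ≈ 165°).

23.88°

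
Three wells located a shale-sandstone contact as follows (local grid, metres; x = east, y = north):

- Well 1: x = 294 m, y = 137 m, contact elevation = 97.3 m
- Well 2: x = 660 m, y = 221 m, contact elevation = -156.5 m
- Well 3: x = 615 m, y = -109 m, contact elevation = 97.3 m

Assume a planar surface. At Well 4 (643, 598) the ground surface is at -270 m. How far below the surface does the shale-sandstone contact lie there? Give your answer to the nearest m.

Two edge vectors: Well 1→Well 2 = (366, 84, -253.8), Well 1→Well 3 = (321, -246, 0).
Normal n = (Well 1→Well 2) × (Well 1→Well 3) = (-62434.8, -81469.8, -117000).
So ∂z/∂x = −n_x/n_z = −0.53363 and ∂z/∂y = −n_y/n_z = −0.69632.
Intercept c from Well 1: 97.3 + 156.89 + 95.40 = 349.58.
At (643, 598): z_contact = −343.1 − 416.4 + 349.58 = -409.9 m.
Depth below ground = -270 − (-409.9) = 140 m.

140 m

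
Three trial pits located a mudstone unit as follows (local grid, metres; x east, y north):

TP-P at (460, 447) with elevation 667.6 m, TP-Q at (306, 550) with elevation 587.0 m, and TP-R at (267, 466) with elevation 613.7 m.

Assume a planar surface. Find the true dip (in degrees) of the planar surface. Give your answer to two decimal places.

Let the plane be z = a·x + b·y + c.
TP-Q−TP-P: −154a + 103b = −80.6;  TP-R−TP-P: −193a + 19b = −53.9.
Solving gives a = 0.23714, b = −0.42796.
Gradient magnitude |∇z| = √(a² + b²) = √(0.05624 + 0.18315) = 0.48927.
True dip = arctan(0.48927) = 26.07°, dipping toward NNW (azimuth ≈ 331°).

26.07°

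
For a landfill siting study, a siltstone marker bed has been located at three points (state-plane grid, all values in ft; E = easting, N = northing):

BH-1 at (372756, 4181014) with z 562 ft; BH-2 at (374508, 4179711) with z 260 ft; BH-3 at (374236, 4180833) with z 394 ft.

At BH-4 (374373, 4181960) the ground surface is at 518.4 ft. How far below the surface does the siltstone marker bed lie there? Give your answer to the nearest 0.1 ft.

31.6 ft

Let the plane be z = a·E + b·N + c.
BH-2−BH-1: 1752a − 1303b = −302;  BH-3−BH-1: 1480a − 181b = −168.
Solving gives a = −0.101929589, b = 0.094719387.
Then c = 562 − a·372756 − b·4181014 = −357466.22.
At (374373, 4181960): z_contact = −38159.69 + 396112.69 − 357466.22 = 486.78 ft.
Depth below ground = 518.4 − 486.78 = 31.6 ft.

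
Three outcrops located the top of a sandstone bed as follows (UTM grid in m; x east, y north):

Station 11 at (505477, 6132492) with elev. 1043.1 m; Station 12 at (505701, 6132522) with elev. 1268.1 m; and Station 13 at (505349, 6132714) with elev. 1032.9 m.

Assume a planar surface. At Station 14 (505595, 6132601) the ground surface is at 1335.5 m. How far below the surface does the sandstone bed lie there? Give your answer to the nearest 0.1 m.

Two edge vectors: Station 11→Station 12 = (224, 30, 225), Station 11→Station 13 = (-128, 222, -10.2).
Normal n = (Station 11→Station 12) × (Station 11→Station 13) = (-50256, -26515.2, 53568).
So ∂z/∂x = −n_x/n_z = 0.938172043 and ∂z/∂y = −n_y/n_z = 0.494982079.
Intercept c from Station 11: 1043.1 − 474224.39 − 3035473.64 = −3508654.93.
At (505595, 6132601): z_contact = 474335.09 + 3035527.59 − 3508654.93 = 1207.76 m.
Depth below ground = 1335.5 − 1207.76 = 127.7 m.

127.7 m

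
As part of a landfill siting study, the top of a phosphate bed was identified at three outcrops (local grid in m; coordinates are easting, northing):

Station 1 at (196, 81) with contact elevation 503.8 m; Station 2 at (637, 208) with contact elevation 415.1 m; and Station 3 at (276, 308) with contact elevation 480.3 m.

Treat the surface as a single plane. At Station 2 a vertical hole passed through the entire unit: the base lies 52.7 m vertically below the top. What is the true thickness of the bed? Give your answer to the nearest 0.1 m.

51.7 m

Let the plane be z = a·easting + b·northing + c.
Station 2−Station 1: 441a + 127b = −88.7;  Station 3−Station 1: 80a + 227b = −23.5.
Solving gives a = −0.19067, b = −0.03633.
|∇z| = √(a²+b²) = 0.19410, so dip δ = arctan(0.19410) = 10.98°.
True thickness = vertical thickness × cos δ = 52.7 × cos 10.98° = 51.7 m.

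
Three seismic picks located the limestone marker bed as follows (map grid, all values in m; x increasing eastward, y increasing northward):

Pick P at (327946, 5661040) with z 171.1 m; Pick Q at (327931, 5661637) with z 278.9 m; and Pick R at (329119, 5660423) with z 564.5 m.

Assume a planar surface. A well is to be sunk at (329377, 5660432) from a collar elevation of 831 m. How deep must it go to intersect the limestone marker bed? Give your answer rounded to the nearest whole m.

Let the plane be z = a·x + b·y + c.
Pick Q−Pick P: −15a + 597b = 107.8;  Pick R−Pick P: 1173a − 617b = 393.4.
Solving gives a = 0.43612310, b = 0.19152738.
Then c = 171.1 − a·327946 − b·5661040 = −1227097.89.
At (329377, 5660432): z_contact = 143648.9 + 1084127.7 − 1227097.89 = 678.7 m.
Depth below ground = 831 − 678.7 = 152 m.

152 m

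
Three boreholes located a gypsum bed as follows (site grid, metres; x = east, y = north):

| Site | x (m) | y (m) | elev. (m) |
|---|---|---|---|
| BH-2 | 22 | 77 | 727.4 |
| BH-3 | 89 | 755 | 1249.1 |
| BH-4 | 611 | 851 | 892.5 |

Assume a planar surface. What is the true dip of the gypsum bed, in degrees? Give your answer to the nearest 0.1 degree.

50.1°

Let the plane be z = a·x + b·y + c.
BH-3−BH-2: 67a + 678b = 521.7;  BH-4−BH-2: 589a + 774b = 165.1.
Solving gives a = −0.83992, b = 0.85247.
Gradient magnitude |∇z| = √(a² + b²) = √(0.70546 + 0.72670) = 1.19673.
True dip = arctan(1.19673) = 50.1°, dipping toward SE (azimuth ≈ 135°).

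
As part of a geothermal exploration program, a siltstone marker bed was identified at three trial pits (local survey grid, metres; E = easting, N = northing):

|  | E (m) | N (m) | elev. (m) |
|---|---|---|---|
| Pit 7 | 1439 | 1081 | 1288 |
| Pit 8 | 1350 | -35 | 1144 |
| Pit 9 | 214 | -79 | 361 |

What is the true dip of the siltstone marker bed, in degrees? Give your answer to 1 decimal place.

34.6°

Two edge vectors: Pit 7→Pit 8 = (-89, -1116, -144), Pit 7→Pit 9 = (-1225, -1160, -927).
Normal n = (Pit 7→Pit 8) × (Pit 7→Pit 9) = (867492, 93897, -1263860).
So ∂z/∂E = −n_x/n_z = 0.68638 and ∂z/∂N = −n_y/n_z = 0.07429.
Gradient magnitude |∇z| = √(a² + b²) = √(0.47112 + 0.00552) = 0.69039.
True dip = arctan(0.69039) = 34.6°, dipping toward W (azimuth ≈ 264°).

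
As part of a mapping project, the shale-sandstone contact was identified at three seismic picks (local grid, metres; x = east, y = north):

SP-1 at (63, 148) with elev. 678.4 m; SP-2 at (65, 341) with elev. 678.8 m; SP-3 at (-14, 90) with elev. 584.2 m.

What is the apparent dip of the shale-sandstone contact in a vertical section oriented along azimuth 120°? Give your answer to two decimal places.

Two edge vectors: SP-1→SP-2 = (2, 193, 0.4), SP-1→SP-3 = (-77, -58, -94.2).
Normal n = (SP-1→SP-2) × (SP-1→SP-3) = (-18157.4, 157.6, 14745).
So ∂z/∂x = −n_x/n_z = 1.23143 and ∂z/∂y = −n_y/n_z = −0.01069.
Unit vector along 120° is (sin 120°, cos 120°) = (0.8660, -0.5000).
Slope in that direction = a·(0.8660) + b·(-0.5000) = 1.07179.
Apparent dip = arctan|1.07179| = 46.98° (true dip is 50.9°, so apparent ≤ true as expected).

46.98°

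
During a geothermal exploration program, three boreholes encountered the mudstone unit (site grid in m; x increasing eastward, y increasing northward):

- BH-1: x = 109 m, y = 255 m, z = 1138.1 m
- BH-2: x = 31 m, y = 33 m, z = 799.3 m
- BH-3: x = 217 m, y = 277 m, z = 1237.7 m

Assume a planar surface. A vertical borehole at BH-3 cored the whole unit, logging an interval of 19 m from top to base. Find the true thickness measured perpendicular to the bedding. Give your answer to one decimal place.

Let the plane be z = a·x + b·y + c.
BH-2−BH-1: −78a − 222b = −338.8;  BH-3−BH-1: 108a + 22b = 99.6.
Solving gives a = 0.65847, b = 1.29477.
|∇z| = √(a²+b²) = 1.45259, so dip δ = arctan(1.45259) = 55.46°.
True thickness = vertical thickness × cos δ = 19 × cos 55.46° = 10.8 m.

10.8 m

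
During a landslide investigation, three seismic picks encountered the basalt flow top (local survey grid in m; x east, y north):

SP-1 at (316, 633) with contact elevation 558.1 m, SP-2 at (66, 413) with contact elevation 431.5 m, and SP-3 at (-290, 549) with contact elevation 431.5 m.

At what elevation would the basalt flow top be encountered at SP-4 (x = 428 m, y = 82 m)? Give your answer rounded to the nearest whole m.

354 m

Two edge vectors: SP-1→SP-2 = (-250, -220, -126.6), SP-1→SP-3 = (-606, -84, -126.6).
Normal n = (SP-1→SP-2) × (SP-1→SP-3) = (17217.6, 45069.6, -112320).
So ∂z/∂x = −n_x/n_z = 0.15329 and ∂z/∂y = −n_y/n_z = 0.40126.
Intercept c from SP-1: 558.1 − 48.44 − 254.00 = 255.66.
At (428, 82): z = 65.6 + 32.9 + 255.66 = 354.2 m.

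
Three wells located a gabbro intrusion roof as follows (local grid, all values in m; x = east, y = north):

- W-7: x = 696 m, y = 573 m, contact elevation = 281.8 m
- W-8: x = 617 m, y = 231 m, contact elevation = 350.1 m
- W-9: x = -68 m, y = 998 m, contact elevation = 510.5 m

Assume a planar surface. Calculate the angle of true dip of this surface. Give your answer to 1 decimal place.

Two edge vectors: W-7→W-8 = (-79, -342, 68.3), W-7→W-9 = (-764, 425, 228.7).
Normal n = (W-7→W-8) × (W-7→W-9) = (-107242.9, -34113.9, -294863).
So ∂z/∂x = −n_x/n_z = −0.36370 and ∂z/∂y = −n_y/n_z = −0.11569.
Gradient magnitude |∇z| = √(a² + b²) = √(0.13228 + 0.01339) = 0.38166.
True dip = arctan(0.38166) = 20.9°, dipping toward ENE (azimuth ≈ 072°).

20.9°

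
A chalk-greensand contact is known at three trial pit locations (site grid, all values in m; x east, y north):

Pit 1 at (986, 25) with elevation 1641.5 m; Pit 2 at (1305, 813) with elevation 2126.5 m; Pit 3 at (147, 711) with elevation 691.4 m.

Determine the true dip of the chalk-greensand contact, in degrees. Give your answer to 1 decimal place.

Two edge vectors: Pit 1→Pit 2 = (319, 788, 485), Pit 1→Pit 3 = (-839, 686, -950.1).
Normal n = (Pit 1→Pit 2) × (Pit 1→Pit 3) = (-1081388.8, -103833.1, 879966).
So ∂z/∂x = −n_x/n_z = 1.22890 and ∂z/∂y = −n_y/n_z = 0.11800.
Gradient magnitude |∇z| = √(a² + b²) = √(1.51019 + 0.01392) = 1.23455.
True dip = arctan(1.23455) = 51.0°, dipping toward W (azimuth ≈ 265°).

51.0°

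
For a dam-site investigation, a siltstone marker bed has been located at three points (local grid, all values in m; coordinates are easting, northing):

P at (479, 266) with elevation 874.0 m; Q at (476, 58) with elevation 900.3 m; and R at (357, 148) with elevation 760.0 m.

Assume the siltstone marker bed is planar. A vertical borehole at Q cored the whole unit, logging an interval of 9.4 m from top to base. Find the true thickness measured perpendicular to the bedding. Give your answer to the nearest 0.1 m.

6.4 m

Let the plane be z = a·easting + b·northing + c.
Q−P: −3a − 208b = 26.3;  R−P: −122a − 118b = −114.
Solving gives a = 1.07167, b = −0.14190.
|∇z| = √(a²+b²) = 1.08103, so dip δ = arctan(1.08103) = 47.23°.
True thickness = vertical thickness × cos δ = 9.4 × cos 47.23° = 6.4 m.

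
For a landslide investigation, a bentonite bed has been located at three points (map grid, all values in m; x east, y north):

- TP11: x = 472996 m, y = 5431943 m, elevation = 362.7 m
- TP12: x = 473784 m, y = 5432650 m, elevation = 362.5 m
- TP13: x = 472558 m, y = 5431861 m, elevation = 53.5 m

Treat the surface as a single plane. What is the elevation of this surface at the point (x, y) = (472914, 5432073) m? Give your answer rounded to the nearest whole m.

Let the plane be z = a·x + b·y + c.
TP12−TP11: 788a + 707b = −0.2;  TP13−TP11: −438a − 82b = −309.2.
Solving gives a = 0.89214772, b = −0.99464273.
Then c = 362.7 − a·472996 − b·5431943 = 4981222.99.
At (472914, 5432073): z = 421909.1 − 5402971.9 + 4981222.99 = 160.2 m.

160 m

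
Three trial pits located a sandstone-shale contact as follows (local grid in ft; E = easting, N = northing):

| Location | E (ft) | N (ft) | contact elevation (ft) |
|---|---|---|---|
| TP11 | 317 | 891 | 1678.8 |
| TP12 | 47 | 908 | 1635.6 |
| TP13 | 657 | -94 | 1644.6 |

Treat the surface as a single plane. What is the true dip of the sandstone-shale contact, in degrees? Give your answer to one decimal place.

Let the plane be z = a·E + b·N + c.
TP12−TP11: −270a + 17b = −43.2;  TP13−TP11: 340a − 985b = −34.2.
Solving gives a = 0.16579, b = 0.09195.
Gradient magnitude |∇z| = √(a² + b²) = √(0.02749 + 0.00845) = 0.18958.
True dip = arctan(0.18958) = 10.7°, dipping toward WSW (azimuth ≈ 241°).

10.7°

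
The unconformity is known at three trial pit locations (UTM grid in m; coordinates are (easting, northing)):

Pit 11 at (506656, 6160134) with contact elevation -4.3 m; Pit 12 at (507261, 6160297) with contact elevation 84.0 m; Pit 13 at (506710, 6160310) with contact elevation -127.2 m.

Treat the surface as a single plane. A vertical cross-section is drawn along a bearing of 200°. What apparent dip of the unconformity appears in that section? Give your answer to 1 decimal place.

32.5°

Two edge vectors: Pit 11→Pit 12 = (605, 163, 88.3), Pit 11→Pit 13 = (54, 176, -122.9).
Normal n = (Pit 11→Pit 12) × (Pit 11→Pit 13) = (-35573.5, 79122.7, 97678).
So ∂z/∂E = −n_x/n_z = 0.36419 and ∂z/∂N = −n_y/n_z = −0.81004.
Unit vector along 200° is (sin 200°, cos 200°) = (-0.3420, -0.9397).
Slope in that direction = a·(-0.3420) + b·(-0.9397) = 0.63662.
Apparent dip = arctan|0.63662| = 32.5° (true dip is 41.6°, so apparent ≤ true as expected).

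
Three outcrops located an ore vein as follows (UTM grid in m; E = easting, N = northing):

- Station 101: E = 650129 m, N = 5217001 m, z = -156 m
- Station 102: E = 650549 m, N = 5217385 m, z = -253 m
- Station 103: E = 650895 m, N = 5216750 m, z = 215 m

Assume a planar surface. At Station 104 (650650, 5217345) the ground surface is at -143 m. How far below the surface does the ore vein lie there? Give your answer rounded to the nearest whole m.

Let the plane be z = a·E + b·N + c.
Station 102−Station 101: 420a + 384b = −97;  Station 103−Station 101: 766a − 251b = 371.
Solving gives a = 0.29561472, b = −0.57593277.
Then c = -156 − a·650129 − b·5217001 = 2812298.12.
At (650650, 5217345): z_contact = 192341.7 − 3004839.9 + 2812298.12 = -200.1 m.
Depth below ground = -143 − (-200.1) = 57 m.

57 m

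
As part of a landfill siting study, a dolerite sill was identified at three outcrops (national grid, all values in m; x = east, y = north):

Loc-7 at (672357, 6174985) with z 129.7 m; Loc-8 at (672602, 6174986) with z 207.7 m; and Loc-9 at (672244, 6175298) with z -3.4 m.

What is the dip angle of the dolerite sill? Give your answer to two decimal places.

24.00°

Let the plane be z = a·x + b·y + c.
Loc-8−Loc-7: 245a + 1b = 78;  Loc-9−Loc-7: −113a + 313b = −133.1.
Solving gives a = 0.31963, b = −0.30985.
Gradient magnitude |∇z| = √(a² + b²) = √(0.10216 + 0.09600) = 0.44516.
True dip = arctan(0.44516) = 24.00°, dipping toward NW (azimuth ≈ 314°).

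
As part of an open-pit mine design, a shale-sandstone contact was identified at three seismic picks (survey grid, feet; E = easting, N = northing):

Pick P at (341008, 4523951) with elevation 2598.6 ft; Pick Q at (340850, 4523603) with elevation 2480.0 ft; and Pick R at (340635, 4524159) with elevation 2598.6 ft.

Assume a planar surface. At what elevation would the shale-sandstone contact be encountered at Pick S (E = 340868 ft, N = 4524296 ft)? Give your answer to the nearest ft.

Two edge vectors: Pick P→Pick Q = (-158, -348, -118.6), Pick P→Pick R = (-373, 208, 0).
Normal n = (Pick P→Pick Q) × (Pick P→Pick R) = (24668.8, 44237.8, -162668).
So ∂z/∂E = −n_x/n_z = 0.15165122 and ∂z/∂N = −n_y/n_z = 0.27195146.
Intercept c from Pick P: 2598.6 − 51714.28 − 1230295.08 = −1279410.75.
At (340868, 4524296): z = 51693.0 + 1230388.9 − 1279410.75 = 2671.2 ft.

2671 ft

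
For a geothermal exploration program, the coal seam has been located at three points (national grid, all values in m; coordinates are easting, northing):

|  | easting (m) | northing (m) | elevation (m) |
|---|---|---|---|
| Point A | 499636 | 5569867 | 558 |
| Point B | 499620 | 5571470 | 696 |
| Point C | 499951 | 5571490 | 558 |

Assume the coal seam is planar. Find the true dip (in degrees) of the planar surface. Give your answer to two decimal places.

Two edge vectors: Point A→Point B = (-16, 1603, 138), Point A→Point C = (315, 1623, 0).
Normal n = (Point A→Point B) × (Point A→Point C) = (-223974, 43470, -530913).
So ∂z/∂easting = −n_x/n_z = −0.42187 and ∂z/∂northing = −n_y/n_z = 0.08188.
Gradient magnitude |∇z| = √(a² + b²) = √(0.17797 + 0.00670) = 0.42974.
True dip = arctan(0.42974) = 23.26°, dipping toward E (azimuth ≈ 101°).

23.26°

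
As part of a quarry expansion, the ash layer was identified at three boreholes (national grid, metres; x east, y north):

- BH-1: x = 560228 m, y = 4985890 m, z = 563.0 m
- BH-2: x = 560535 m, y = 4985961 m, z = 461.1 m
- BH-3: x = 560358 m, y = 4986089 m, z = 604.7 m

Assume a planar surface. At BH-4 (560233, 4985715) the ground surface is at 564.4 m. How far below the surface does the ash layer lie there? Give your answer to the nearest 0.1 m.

91.5 m

Two edge vectors: BH-1→BH-2 = (307, 71, -101.9), BH-1→BH-3 = (130, 199, 41.7).
Normal n = (BH-1→BH-2) × (BH-1→BH-3) = (23238.8, -26048.9, 51863).
So ∂z/∂x = −n_x/n_z = −0.448080520 and ∂z/∂y = −n_y/n_z = 0.502263656.
Intercept c from BH-1: 563 + 251027.25 − 2504231.34 = −2252641.09.
At (560233, 4985715): z_contact = −251029.49 + 2504143.44 − 2252641.09 = 472.86 m.
Depth below ground = 564.4 − 472.86 = 91.5 m.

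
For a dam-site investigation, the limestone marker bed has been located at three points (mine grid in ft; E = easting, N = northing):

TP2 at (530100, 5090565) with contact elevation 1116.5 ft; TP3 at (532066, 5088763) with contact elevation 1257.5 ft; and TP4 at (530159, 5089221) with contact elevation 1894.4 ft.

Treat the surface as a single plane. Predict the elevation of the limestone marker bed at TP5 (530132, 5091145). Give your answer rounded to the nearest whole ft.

753 ft

Let the plane be z = a·E + b·N + c.
TP3−TP2: 1966a − 1802b = 141;  TP4−TP2: 59a − 1344b = 777.9.
Solving gives a = −0.47802780, b = −0.59977949.
Then c = 1116.5 − a·530100 − b·5090565 = 3307735.54.
At (530132, 5091145): z = −253417.8 − 3053564.4 + 3307735.54 = 753.3 ft.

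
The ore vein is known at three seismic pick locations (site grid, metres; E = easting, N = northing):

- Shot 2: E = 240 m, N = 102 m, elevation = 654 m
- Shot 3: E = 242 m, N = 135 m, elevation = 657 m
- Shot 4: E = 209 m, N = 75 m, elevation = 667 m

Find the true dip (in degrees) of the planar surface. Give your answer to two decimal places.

28.39°

Two edge vectors: Shot 2→Shot 3 = (2, 33, 3), Shot 2→Shot 4 = (-31, -27, 13).
Normal n = (Shot 2→Shot 3) × (Shot 2→Shot 4) = (510, -119, 969).
So ∂z/∂E = −n_x/n_z = −0.52632 and ∂z/∂N = −n_y/n_z = 0.12281.
Gradient magnitude |∇z| = √(a² + b²) = √(0.27701 + 0.01508) = 0.54045.
True dip = arctan(0.54045) = 28.39°, dipping toward ESE (azimuth ≈ 103°).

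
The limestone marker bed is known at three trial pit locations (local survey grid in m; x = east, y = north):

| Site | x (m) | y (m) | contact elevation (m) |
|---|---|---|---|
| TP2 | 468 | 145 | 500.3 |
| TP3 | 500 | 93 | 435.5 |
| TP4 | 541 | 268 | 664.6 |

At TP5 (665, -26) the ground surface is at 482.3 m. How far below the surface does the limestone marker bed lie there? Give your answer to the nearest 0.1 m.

Let the plane be z = a·x + b·y + c.
TP3−TP2: 32a − 52b = −64.8;  TP4−TP2: 73a + 123b = 164.3.
Solving gives a = 0.07413, b = 1.29177.
Then c = 500.3 − a·468 − b·145 = 278.30.
At (665, -26): z_contact = 49.30 − 33.59 + 278.30 = 294.01 m.
Depth below ground = 482.3 − 294.01 = 188.3 m.

188.3 m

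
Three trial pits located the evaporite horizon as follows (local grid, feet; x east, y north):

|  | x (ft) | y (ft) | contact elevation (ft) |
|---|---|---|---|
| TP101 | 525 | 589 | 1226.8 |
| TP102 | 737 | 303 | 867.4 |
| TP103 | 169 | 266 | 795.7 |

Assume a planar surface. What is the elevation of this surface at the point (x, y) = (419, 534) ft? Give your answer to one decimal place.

1151.5 ft

Let the plane be z = a·x + b·y + c.
TP102−TP101: 212a − 286b = −359.4;  TP103−TP101: −356a − 323b = −431.1.
Solving gives a = 0.04233, b = 1.28802.
Then c = 1226.8 − a·525 − b·589 = 445.93.
At (419, 534): z = 17.7 + 687.8 + 445.93 = 1151.5 ft.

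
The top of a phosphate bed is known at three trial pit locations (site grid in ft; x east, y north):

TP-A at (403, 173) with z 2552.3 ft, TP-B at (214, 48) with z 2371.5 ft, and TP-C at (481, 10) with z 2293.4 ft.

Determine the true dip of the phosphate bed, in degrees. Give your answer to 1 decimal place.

57.3°

Let the plane be z = a·x + b·y + c.
TP-B−TP-A: −189a − 125b = −180.8;  TP-C−TP-A: 78a − 163b = −258.9.
Solving gives a = −0.07131, b = 1.55422.
Gradient magnitude |∇z| = √(a² + b²) = √(0.00509 + 2.41560) = 1.55586.
True dip = arctan(1.55586) = 57.3°, dipping toward S (azimuth ≈ 177°).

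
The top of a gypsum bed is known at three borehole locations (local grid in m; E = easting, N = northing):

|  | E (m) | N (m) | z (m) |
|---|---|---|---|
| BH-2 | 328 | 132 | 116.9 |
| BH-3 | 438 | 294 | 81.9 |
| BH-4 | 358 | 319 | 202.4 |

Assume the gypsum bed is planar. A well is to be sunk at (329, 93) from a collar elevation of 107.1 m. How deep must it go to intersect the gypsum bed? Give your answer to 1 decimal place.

17.5 m

Two edge vectors: BH-2→BH-3 = (110, 162, -35), BH-2→BH-4 = (30, 187, 85.5).
Normal n = (BH-2→BH-3) × (BH-2→BH-4) = (20396, -10455, 15710).
So ∂z/∂E = −n_x/n_z = −1.29828 and ∂z/∂N = −n_y/n_z = 0.66550.
Intercept c from BH-2: 116.9 + 425.84 − 87.85 = 454.89.
At (329, 93): z_contact = −427.13 + 61.89 + 454.89 = 89.65 m.
Depth below ground = 107.1 − 89.65 = 17.5 m.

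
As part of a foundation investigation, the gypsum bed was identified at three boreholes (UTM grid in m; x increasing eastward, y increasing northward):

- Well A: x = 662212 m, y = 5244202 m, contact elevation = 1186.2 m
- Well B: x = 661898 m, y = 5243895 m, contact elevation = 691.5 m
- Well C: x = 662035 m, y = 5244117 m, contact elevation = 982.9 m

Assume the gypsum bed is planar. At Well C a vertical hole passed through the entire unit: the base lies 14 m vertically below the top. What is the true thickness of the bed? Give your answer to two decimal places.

9.27 m

Two edge vectors: Well A→Well B = (-314, -307, -494.7), Well A→Well C = (-177, -85, -203.3).
Normal n = (Well A→Well B) × (Well A→Well C) = (20363.6, 23725.7, -27649).
So ∂z/∂x = −n_x/n_z = 0.73650 and ∂z/∂y = −n_y/n_z = 0.85810.
|∇z| = √(a²+b²) = 1.13083, so dip δ = arctan(1.13083) = 48.51°.
True thickness = vertical thickness × cos δ = 14 × cos 48.51° = 9.27 m.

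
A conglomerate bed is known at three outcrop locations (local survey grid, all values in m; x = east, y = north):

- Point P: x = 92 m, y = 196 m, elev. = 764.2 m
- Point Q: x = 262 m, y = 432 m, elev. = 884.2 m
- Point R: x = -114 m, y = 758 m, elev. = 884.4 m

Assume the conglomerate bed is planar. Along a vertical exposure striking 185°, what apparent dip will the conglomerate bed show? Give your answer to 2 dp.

Two edge vectors: Point P→Point Q = (170, 236, 120), Point P→Point R = (-206, 562, 120.2).
Normal n = (Point P→Point Q) × (Point P→Point R) = (-39072.8, -45154, 144156).
So ∂z/∂x = −n_x/n_z = 0.27105 and ∂z/∂y = −n_y/n_z = 0.31323.
Unit vector along 185° is (sin 185°, cos 185°) = (-0.0872, -0.9962).
Slope in that direction = a·(-0.0872) + b·(-0.9962) = −0.33566.
Apparent dip = arctan|0.33566| = 18.55° (true dip is 22.5°, so apparent ≤ true as expected).

18.55°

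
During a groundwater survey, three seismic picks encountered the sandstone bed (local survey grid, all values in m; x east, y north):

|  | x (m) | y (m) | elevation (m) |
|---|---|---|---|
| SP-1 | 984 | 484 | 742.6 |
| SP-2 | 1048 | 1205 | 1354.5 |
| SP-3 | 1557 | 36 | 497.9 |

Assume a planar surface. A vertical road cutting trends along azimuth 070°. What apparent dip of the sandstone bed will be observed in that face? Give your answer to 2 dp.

26.17°

Two edge vectors: SP-1→SP-2 = (64, 721, 611.9), SP-1→SP-3 = (573, -448, -244.7).
Normal n = (SP-1→SP-2) × (SP-1→SP-3) = (97702.5, 366279.5, -441805).
So ∂z/∂x = −n_x/n_z = 0.22114 and ∂z/∂y = −n_y/n_z = 0.82905.
Unit vector along 070° is (sin 70°, cos 70°) = (0.9397, 0.3420).
Slope in that direction = a·(0.9397) + b·(0.3420) = 0.49136.
Apparent dip = arctan|0.49136| = 26.17° (true dip is 40.6°, so apparent ≤ true as expected).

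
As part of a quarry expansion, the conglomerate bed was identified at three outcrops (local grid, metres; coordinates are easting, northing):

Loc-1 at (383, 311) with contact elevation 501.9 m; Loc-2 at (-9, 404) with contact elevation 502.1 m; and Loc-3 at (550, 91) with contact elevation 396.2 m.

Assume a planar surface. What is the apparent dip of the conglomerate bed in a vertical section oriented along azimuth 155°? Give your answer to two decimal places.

Let the plane be z = a·easting + b·northing + c.
Loc-2−Loc-1: −392a + 93b = 0.2;  Loc-3−Loc-1: 167a − 220b = −105.7.
Solving gives a = 0.13840, b = 0.58551.
Unit vector along 155° is (sin 155°, cos 155°) = (0.4226, -0.9063).
Slope in that direction = a·(0.4226) + b·(-0.9063) = −0.47216.
Apparent dip = arctan|0.47216| = 25.28° (true dip is 31.0°, so apparent ≤ true as expected).

25.28°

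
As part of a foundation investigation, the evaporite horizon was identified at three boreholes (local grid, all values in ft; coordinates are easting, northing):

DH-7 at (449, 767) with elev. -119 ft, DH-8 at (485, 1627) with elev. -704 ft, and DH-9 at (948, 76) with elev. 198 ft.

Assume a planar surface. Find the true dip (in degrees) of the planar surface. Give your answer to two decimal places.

36.07°

Let the plane be z = a·easting + b·northing + c.
DH-8−DH-7: 36a + 860b = −585;  DH-9−DH-7: 499a − 691b = 317.
Solving gives a = −0.28989, b = −0.66810.
Gradient magnitude |∇z| = √(a² + b²) = √(0.08404 + 0.44635) = 0.72828.
True dip = arctan(0.72828) = 36.07°, dipping toward NNE (azimuth ≈ 023°).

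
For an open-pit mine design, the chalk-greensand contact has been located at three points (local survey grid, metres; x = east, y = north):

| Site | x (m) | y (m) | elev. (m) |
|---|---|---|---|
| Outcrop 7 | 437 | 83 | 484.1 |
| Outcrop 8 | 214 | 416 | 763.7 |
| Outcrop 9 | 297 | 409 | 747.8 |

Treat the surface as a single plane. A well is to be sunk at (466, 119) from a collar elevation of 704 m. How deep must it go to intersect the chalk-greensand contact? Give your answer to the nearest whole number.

Two edge vectors: Outcrop 7→Outcrop 8 = (-223, 333, 279.6), Outcrop 7→Outcrop 9 = (-140, 326, 263.7).
Normal n = (Outcrop 7→Outcrop 8) × (Outcrop 7→Outcrop 9) = (-3337.5, 19661.1, -26078).
So ∂z/∂x = −n_x/n_z = −0.12798 and ∂z/∂y = −n_y/n_z = 0.75393.
Intercept c from Outcrop 7: 484.1 + 55.93 − 62.58 = 477.45.
At (466, 119): z_contact = −59.6 + 89.7 + 477.45 = 507.5 m.
Depth below ground = 704 − 507.5 = 196 m.

196 m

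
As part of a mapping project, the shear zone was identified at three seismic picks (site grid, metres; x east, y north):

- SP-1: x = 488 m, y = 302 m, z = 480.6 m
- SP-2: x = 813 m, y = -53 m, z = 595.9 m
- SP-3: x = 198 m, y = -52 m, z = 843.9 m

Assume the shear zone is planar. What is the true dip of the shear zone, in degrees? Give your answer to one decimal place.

Two edge vectors: SP-1→SP-2 = (325, -355, 115.3), SP-1→SP-3 = (-290, -354, 363.3).
Normal n = (SP-1→SP-2) × (SP-1→SP-3) = (-88155.3, -151509.5, -218000).
So ∂z/∂x = −n_x/n_z = −0.40438 and ∂z/∂y = −n_y/n_z = −0.69500.
Gradient magnitude |∇z| = √(a² + b²) = √(0.16352 + 0.48302) = 0.80408.
True dip = arctan(0.80408) = 38.8°, dipping toward NNE (azimuth ≈ 030°).

38.8°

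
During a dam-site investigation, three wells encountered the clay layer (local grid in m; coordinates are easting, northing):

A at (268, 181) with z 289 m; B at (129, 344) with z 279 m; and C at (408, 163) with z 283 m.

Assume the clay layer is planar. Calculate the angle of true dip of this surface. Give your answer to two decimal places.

Two edge vectors: A→B = (-139, 163, -10), A→C = (140, -18, -6).
Normal n = (A→B) × (A→C) = (-1158, -2234, -20318).
So ∂z/∂easting = −n_x/n_z = −0.05699 and ∂z/∂northing = −n_y/n_z = −0.10995.
Gradient magnitude |∇z| = √(a² + b²) = √(0.00325 + 0.01209) = 0.12385.
True dip = arctan(0.12385) = 7.06°, dipping toward NNE (azimuth ≈ 027°).

7.06°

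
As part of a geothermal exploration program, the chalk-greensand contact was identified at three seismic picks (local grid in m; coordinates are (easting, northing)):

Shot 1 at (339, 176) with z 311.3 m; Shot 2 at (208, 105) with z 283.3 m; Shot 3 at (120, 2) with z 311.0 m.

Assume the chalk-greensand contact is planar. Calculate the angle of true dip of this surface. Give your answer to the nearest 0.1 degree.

Two edge vectors: Shot 1→Shot 2 = (-131, -71, -28), Shot 1→Shot 3 = (-219, -174, -0.3).
Normal n = (Shot 1→Shot 2) × (Shot 1→Shot 3) = (-4850.7, 6092.7, 7245).
So ∂z/∂E = −n_x/n_z = 0.66952 and ∂z/∂N = −n_y/n_z = −0.84095.
Gradient magnitude |∇z| = √(a² + b²) = √(0.44826 + 0.70720) = 1.07492.
True dip = arctan(1.07492) = 47.1°, dipping toward NW (azimuth ≈ 321°).

47.1°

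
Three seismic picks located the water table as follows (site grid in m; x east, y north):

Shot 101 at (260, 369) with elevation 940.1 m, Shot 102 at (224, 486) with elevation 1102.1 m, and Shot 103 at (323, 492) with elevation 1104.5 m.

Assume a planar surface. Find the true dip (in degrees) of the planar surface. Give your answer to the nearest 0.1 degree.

Two edge vectors: Shot 101→Shot 102 = (-36, 117, 162), Shot 101→Shot 103 = (63, 123, 164.4).
Normal n = (Shot 101→Shot 102) × (Shot 101→Shot 103) = (-691.2, 16124.4, -11799).
So ∂z/∂x = −n_x/n_z = −0.05858 and ∂z/∂y = −n_y/n_z = 1.36659.
Gradient magnitude |∇z| = √(a² + b²) = √(0.00343 + 1.86757) = 1.36785.
True dip = arctan(1.36785) = 53.8°, dipping toward S (azimuth ≈ 178°).

53.8°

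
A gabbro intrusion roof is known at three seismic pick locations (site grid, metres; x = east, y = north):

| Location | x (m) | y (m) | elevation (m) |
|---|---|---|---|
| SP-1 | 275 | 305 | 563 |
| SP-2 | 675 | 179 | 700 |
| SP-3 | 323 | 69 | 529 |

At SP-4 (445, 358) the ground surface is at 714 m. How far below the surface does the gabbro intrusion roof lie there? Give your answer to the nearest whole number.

68 m

Let the plane be z = a·x + b·y + c.
SP-2−SP-1: 400a − 126b = 137;  SP-3−SP-1: 48a − 236b = −34.
Solving gives a = 0.41443, b = 0.22836.
Then c = 563 − a·275 − b·305 = 379.38.
At (445, 358): z_contact = 184.4 + 81.8 + 379.38 = 645.6 m.
Depth below ground = 714 − 645.6 = 68 m.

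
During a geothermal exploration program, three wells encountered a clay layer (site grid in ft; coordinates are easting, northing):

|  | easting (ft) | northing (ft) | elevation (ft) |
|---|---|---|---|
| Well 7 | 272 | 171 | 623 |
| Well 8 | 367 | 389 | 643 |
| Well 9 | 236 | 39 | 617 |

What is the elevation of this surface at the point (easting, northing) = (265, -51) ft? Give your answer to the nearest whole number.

Let the plane be z = a·easting + b·northing + c.
Well 8−Well 7: 95a + 218b = 20;  Well 9−Well 7: −36a − 132b = −6.
Solving gives a = 0.28389, b = −0.03197.
Then c = 623 − a·272 − b·171 = 551.25.
At (265, -51): z = 75.2 + 1.6 + 551.25 = 628.1 ft.

628 ft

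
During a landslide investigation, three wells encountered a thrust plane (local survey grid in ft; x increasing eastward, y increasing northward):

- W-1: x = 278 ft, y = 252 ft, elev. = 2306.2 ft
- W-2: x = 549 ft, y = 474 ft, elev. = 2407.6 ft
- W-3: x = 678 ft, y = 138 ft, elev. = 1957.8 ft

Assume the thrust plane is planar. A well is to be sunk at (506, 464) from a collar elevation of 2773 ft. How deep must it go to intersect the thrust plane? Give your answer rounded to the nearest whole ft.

Let the plane be z = a·x + b·y + c.
W-2−W-1: 271a + 222b = 101.4;  W-3−W-1: 400a − 114b = −348.4.
Solving gives a = −0.54961, b = 1.12768.
Then c = 2306.2 − a·278 − b·252 = 2174.82.
At (506, 464): z_contact = −278.1 + 523.2 + 2174.82 = 2420.0 ft.
Depth below ground = 2773 − 2420.0 = 353 ft.

353 ft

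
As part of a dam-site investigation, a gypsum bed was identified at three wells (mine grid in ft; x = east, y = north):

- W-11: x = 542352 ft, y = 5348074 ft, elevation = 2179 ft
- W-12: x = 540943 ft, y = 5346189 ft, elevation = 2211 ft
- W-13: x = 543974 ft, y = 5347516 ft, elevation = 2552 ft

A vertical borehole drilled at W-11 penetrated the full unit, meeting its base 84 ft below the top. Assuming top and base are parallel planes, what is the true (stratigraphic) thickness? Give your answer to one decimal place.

Two edge vectors: W-11→W-12 = (-1409, -1885, 32), W-11→W-13 = (1622, -558, 373).
Normal n = (W-11→W-12) × (W-11→W-13) = (-685249, 577461, 3843692).
So ∂z/∂x = −n_x/n_z = 0.17828 and ∂z/∂y = −n_y/n_z = −0.15024.
|∇z| = √(a²+b²) = 0.23314, so dip δ = arctan(0.23314) = 13.12°.
True thickness = vertical thickness × cos δ = 84 × cos 13.12° = 81.8 ft.

81.8 ft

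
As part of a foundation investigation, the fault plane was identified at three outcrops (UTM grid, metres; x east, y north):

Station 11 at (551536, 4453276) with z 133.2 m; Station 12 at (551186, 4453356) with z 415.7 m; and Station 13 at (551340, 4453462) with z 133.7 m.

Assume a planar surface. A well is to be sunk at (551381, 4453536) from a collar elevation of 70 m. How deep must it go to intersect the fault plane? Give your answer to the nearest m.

63 m

Let the plane be z = a·x + b·y + c.
Station 12−Station 11: −350a + 80b = 282.5;  Station 13−Station 11: −196a + 186b = 0.5.
Solving gives a = −1.06242412, b = −1.11685552.
Then c = 133.2 − a·551536 − b·4453276 = 5559764.25.
At (551381, 4453536): z_contact = −585800.5 − 4973956.3 + 5559764.25 = 7.5 m.
Depth below ground = 70 − 7.5 = 63 m.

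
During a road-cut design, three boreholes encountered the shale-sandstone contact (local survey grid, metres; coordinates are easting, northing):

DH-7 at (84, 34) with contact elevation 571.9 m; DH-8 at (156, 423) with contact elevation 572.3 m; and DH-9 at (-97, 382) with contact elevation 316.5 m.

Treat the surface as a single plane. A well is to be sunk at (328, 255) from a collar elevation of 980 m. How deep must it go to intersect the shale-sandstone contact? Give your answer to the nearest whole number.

196 m

Let the plane be z = a·easting + b·northing + c.
DH-8−DH-7: 72a + 389b = 0.4;  DH-9−DH-7: −181a + 348b = −255.4.
Solving gives a = 1.04216, b = −0.19187.
Then c = 571.9 − a·84 − b·34 = 490.88.
At (328, 255): z_contact = 341.8 − 48.9 + 490.88 = 783.8 m.
Depth below ground = 980 − 783.8 = 196 m.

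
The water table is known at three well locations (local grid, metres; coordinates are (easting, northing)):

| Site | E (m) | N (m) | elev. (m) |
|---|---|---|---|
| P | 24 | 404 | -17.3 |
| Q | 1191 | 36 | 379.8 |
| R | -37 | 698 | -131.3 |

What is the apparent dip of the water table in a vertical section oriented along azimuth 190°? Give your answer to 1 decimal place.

Two edge vectors: P→Q = (1167, -368, 397.1), P→R = (-61, 294, -114).
Normal n = (P→Q) × (P→R) = (-74795.4, 108814.9, 320650).
So ∂z/∂E = −n_x/n_z = 0.23326 and ∂z/∂N = −n_y/n_z = −0.33936.
Unit vector along 190° is (sin 190°, cos 190°) = (-0.1736, -0.9848).
Slope in that direction = a·(-0.1736) + b·(-0.9848) = 0.29370.
Apparent dip = arctan|0.29370| = 16.4° (true dip is 22.4°, so apparent ≤ true as expected).

16.4°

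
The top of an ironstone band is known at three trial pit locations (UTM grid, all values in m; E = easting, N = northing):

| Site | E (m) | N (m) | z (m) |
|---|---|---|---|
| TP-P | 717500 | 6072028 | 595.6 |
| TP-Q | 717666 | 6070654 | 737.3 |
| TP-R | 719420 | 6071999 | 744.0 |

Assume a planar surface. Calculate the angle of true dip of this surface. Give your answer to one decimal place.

6.9°

Two edge vectors: TP-P→TP-Q = (166, -1374, 141.7), TP-P→TP-R = (1920, -29, 148.4).
Normal n = (TP-P→TP-Q) × (TP-P→TP-R) = (-199792.3, 247429.6, 2633266).
So ∂z/∂E = −n_x/n_z = 0.07587 and ∂z/∂N = −n_y/n_z = −0.09396.
Gradient magnitude |∇z| = √(a² + b²) = √(0.00576 + 0.00883) = 0.12077.
True dip = arctan(0.12077) = 6.9°, dipping toward NW (azimuth ≈ 321°).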